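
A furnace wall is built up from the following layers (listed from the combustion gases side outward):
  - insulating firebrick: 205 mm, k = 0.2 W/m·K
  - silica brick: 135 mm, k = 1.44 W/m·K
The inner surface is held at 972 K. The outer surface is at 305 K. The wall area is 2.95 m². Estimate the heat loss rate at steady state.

Q ≈ 1760 W

Treating each layer as a thermal resistance in series:
R_insulating firebrick = L/(kA) = 0.205/(0.2×2.95) = 0.3475 K/W
R_silica brick = L/(kA) = 0.135/(1.44×2.95) = 0.03178 K/W
R_total = 0.3792 K/W
Q = ΔT / R_total = 667 / 0.3792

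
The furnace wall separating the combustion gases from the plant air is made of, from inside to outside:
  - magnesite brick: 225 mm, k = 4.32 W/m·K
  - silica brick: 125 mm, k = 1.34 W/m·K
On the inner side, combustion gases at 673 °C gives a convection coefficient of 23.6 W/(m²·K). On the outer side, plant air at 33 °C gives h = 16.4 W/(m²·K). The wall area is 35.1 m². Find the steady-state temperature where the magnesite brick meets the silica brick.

T ≈ 430 °C

Thermal resistances in series:
R_inner film = 1/(h_i·A) = 1/(23.6×35.1) = 0.001207 K/W
R_magnesite brick = L/(kA) = 0.225/(4.32×35.1) = 0.001484 K/W
R_silica brick = L/(kA) = 0.125/(1.34×35.1) = 0.002658 K/W
R_outer film = 1/(h_o·A) = 1/(16.4×35.1) = 0.001737 K/W
R_total = 0.007086 K/W;  Q = ΔT/R_total = 640/0.007086 = 90320 W
T_interface = T_inner − Q·ΣR(inner→interface) = 673 − 90300×0.002691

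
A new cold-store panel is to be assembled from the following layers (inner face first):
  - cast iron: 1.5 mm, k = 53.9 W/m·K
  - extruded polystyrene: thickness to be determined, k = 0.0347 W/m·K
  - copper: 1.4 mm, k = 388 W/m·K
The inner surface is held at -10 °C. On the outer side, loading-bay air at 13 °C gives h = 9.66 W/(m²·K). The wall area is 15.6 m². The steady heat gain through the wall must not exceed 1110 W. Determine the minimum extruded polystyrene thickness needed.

Series thermal resistances:
R_cast iron = L/(kA) = 0.0015/(53.9×15.6) = 1.784×10^-6 K/W
R_copper = L/(kA) = 0.0014/(388×15.6) = 2.313×10^-7 K/W
R_outer film = 1/(h_o·A) = 1/(9.66×15.6) = 0.006636 K/W
Sum of the known resistances R_other = 0.006638 K/W
Required total resistance R_tot = ΔT/Q_allow = 23/1110 = 0.02072 K/W
R_extruded polystyrene = R_tot − R_other = 0.01408 K/W
L = R·k·A = 0.01408×0.0347×15.6

L ≈ 7.62 mm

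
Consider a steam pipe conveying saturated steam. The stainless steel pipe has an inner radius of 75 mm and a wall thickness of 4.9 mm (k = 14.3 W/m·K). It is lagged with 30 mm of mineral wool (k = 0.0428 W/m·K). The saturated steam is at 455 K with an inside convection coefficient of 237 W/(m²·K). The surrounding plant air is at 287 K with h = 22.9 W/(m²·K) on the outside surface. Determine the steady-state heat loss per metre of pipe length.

q′ ≈ 134 W/m

Per-layer cylindrical resistances, series-summed:
R_inner film = 1/(h_i·2πr₁L) = 1/(237×2π×0.075×1) = 0.008954 K/W
R_stainless steel pipe wall = ln(79.9/75)/(2π×14.3×1) = 7.044×10^-4 K/W
R_mineral wool = ln(109.9/79.9)/(2π×0.0428×1) = 1.185 K/W
R_outer film = 1/(h_o·2πr_oL) = 1/(22.9×2π×0.1099×1) = 0.06324 K/W
R_total = 1.258 K/W
Q = ΔT/R_total = 168/1.258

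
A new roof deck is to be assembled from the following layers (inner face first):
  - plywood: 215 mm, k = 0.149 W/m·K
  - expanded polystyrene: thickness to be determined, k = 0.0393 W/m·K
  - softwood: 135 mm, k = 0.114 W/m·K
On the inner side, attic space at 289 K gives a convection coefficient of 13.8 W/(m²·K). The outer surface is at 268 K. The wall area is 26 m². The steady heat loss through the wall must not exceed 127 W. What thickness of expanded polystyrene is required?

L ≈ 62.9 mm

Model the wall as resistances in series:
R_inner film = 1/(h_i·A) = 1/(13.8×26) = 0.002787 K/W
R_plywood = L/(kA) = 0.215/(0.149×26) = 0.0555 K/W
R_softwood = L/(kA) = 0.135/(0.114×26) = 0.04555 K/W
Sum of the known resistances R_other = 0.1038 K/W
Required total resistance R_tot = ΔT/Q_allow = 21/127 = 0.1654 K/W
R_expanded polystyrene = R_tot − R_other = 0.06152 K/W
L = R·k·A = 0.06152×0.0393×26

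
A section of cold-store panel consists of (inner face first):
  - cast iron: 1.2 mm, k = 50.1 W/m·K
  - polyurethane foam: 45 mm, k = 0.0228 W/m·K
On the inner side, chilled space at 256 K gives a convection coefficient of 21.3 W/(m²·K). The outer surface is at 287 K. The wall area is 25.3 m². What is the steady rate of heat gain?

Q ≈ 388 W

Series thermal resistances:
R_inner film = 1/(h_i·A) = 1/(21.3×25.3) = 0.001856 K/W
R_cast iron = L/(kA) = 0.0012/(50.1×25.3) = 9.467×10^-7 K/W
R_polyurethane foam = L/(kA) = 0.045/(0.0228×25.3) = 0.07801 K/W
R_total = 0.07987 K/W
Q = ΔT / R_total = 31 / 0.07987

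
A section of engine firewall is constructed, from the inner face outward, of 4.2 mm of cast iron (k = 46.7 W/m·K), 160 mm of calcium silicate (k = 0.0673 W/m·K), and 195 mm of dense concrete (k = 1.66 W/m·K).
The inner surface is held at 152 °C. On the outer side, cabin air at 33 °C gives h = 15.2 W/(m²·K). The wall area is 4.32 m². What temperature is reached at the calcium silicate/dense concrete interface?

Thermal resistances in series:
R_cast iron = L/(kA) = 0.0042/(46.7×4.32) = 2.082×10^-5 K/W
R_calcium silicate = L/(kA) = 0.16/(0.0673×4.32) = 0.5503 K/W
R_dense concrete = L/(kA) = 0.195/(1.66×4.32) = 0.02719 K/W
R_outer film = 1/(h_o·A) = 1/(15.2×4.32) = 0.01523 K/W
R_total = 0.5928 K/W;  Q = ΔT/R_total = 119/0.5928 = 200.8 W
T_interface = T_inner − Q·ΣR(inner→interface) = 152 − 201×0.5503

T ≈ 41.5 °C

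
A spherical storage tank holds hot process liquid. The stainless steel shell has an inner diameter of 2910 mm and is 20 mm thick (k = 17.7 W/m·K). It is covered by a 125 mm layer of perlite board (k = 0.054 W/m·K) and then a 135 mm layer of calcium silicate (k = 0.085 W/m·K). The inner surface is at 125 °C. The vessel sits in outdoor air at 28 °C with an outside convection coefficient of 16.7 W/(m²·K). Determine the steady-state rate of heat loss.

For a spherical shell R = (1/r₁ − 1/r₂)/(4πk); film R = 1/(h·4πr²). In series:
R_stainless steel shell = (1/1.455 − 1/1.475)/(4π×17.7) = 4.19×10^-5 K/W
R_perlite board = (1/1.475 − 1/1.6)/(4π×0.054) = 0.07805 K/W
R_calcium silicate = (1/1.6 − 1/1.735)/(4π×0.085) = 0.04553 K/W
R_outer film = 1/(h·4πr_o²) = 1/(16.7×4π×1.735²) = 0.001583 K/W
R_total = 0.1252 K/W
Q = ΔT/R_total = 97/0.1252

Q ≈ 775 W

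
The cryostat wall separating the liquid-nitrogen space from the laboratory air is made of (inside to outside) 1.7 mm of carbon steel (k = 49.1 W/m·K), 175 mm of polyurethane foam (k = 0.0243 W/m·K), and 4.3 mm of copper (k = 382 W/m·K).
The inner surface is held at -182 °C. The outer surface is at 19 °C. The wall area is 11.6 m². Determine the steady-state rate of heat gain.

Model the wall as resistances in series:
R_carbon steel = L/(kA) = 0.0017/(49.1×11.6) = 2.985×10^-6 K/W
R_polyurethane foam = L/(kA) = 0.175/(0.0243×11.6) = 0.6208 K/W
R_copper = L/(kA) = 0.0043/(382×11.6) = 9.704×10^-7 K/W
R_total = 0.6208 K/W
Q = ΔT / R_total = 201 / 0.6208

Q ≈ 324 W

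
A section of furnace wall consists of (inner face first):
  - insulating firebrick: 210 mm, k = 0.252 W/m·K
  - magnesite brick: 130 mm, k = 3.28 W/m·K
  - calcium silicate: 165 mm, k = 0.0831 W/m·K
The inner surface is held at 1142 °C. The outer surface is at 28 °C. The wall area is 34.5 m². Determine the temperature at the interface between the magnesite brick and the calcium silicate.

T ≈ 802 °C

Series thermal resistances:
R_insulating firebrick = L/(kA) = 0.21/(0.252×34.5) = 0.02415 K/W
R_magnesite brick = L/(kA) = 0.13/(3.28×34.5) = 0.001149 K/W
R_calcium silicate = L/(kA) = 0.165/(0.0831×34.5) = 0.05755 K/W
R_total = 0.08286 K/W;  Q = ΔT/R_total = 1114/0.08286 = 13450 W
T_interface = T_inner − Q·ΣR(inner→interface) = 1142 − 13400×0.0253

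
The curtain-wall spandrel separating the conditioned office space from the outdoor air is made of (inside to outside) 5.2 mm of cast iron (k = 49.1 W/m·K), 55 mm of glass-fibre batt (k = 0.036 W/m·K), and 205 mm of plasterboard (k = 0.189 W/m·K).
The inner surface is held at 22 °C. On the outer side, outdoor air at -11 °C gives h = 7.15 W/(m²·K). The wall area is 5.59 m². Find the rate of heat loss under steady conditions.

Q ≈ 67 W

Using the resistance-network approach (series):
R_cast iron = L/(kA) = 0.0052/(49.1×5.59) = 1.895×10^-5 K/W
R_glass-fibre batt = L/(kA) = 0.055/(0.036×5.59) = 0.2733 K/W
R_plasterboard = L/(kA) = 0.205/(0.189×5.59) = 0.194 K/W
R_outer film = 1/(h_o·A) = 1/(7.15×5.59) = 0.02502 K/W
R_total = 0.4924 K/W
Q = ΔT / R_total = 33 / 0.4924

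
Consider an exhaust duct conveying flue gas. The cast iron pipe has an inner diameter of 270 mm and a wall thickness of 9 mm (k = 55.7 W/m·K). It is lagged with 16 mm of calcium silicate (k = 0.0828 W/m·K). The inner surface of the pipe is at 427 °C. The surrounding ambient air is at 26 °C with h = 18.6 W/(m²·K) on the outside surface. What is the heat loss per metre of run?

q′ ≈ 1570 W/m

Cylindrical conduction, so R = ln(r₂/r₁)/(2πkL) per layer, in series:
R_cast iron pipe wall = ln(144/135)/(2π×55.7×1) = 1.844×10^-4 K/W
R_calcium silicate = ln(160/144)/(2π×0.0828×1) = 0.2025 K/W
R_outer film = 1/(h_o·2πr_oL) = 1/(18.6×2π×0.16×1) = 0.05348 K/W
R_total = 0.2562 K/W
Q = ΔT/R_total = 401/0.2562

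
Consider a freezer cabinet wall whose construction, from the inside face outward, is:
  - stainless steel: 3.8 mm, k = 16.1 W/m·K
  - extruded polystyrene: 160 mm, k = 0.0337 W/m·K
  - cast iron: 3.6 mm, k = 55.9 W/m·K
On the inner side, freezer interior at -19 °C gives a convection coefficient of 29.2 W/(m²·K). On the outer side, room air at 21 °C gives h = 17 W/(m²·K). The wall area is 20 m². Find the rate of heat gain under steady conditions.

Q ≈ 165 W

Treating each layer as a thermal resistance in series:
R_inner film = 1/(h_i·A) = 1/(29.2×20) = 0.001712 K/W
R_stainless steel = L/(kA) = 0.0038/(16.1×20) = 1.18×10^-5 K/W
R_extruded polystyrene = L/(kA) = 0.16/(0.0337×20) = 0.2374 K/W
R_cast iron = L/(kA) = 0.0036/(55.9×20) = 3.22×10^-6 K/W
R_outer film = 1/(h_o·A) = 1/(17×20) = 0.002941 K/W
R_total = 0.2421 K/W
Q = ΔT / R_total = 40 / 0.2421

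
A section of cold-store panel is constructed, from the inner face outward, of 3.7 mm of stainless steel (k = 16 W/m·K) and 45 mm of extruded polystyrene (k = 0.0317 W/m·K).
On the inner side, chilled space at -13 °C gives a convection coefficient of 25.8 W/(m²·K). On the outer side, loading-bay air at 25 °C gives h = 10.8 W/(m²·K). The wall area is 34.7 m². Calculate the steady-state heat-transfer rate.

Q ≈ 850 W

Thermal resistances in series:
R_inner film = 1/(h_i·A) = 1/(25.8×34.7) = 0.001117 K/W
R_stainless steel = L/(kA) = 0.0037/(16×34.7) = 6.664×10^-6 K/W
R_extruded polystyrene = L/(kA) = 0.045/(0.0317×34.7) = 0.04091 K/W
R_outer film = 1/(h_o·A) = 1/(10.8×34.7) = 0.002668 K/W
R_total = 0.0447 K/W
Q = ΔT / R_total = 38 / 0.0447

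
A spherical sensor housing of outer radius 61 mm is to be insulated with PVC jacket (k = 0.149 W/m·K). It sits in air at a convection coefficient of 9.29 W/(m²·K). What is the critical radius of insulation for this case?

r_cr ≈ 32.1 mm

For a sphere r_cr = 2k/h = 2×0.149/9.29
r_cr = 32.1 mm; since the bare radius (61 mm) is above r_cr, any added insulation will reduce heat loss.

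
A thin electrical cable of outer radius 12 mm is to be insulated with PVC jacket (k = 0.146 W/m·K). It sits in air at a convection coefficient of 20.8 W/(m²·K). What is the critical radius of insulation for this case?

r_cr ≈ 7.02 mm

For a cylinder r_cr = k/h = 0.146/20.8
r_cr = 7.02 mm; since the bare radius (12 mm) is above r_cr, any added insulation will reduce heat loss.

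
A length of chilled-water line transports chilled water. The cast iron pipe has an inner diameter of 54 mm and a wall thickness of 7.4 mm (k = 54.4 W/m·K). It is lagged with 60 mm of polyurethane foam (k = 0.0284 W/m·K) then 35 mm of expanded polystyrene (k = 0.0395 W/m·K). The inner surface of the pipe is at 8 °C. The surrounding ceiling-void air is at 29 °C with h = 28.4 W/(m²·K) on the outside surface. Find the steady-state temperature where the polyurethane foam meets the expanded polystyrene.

Radial resistances (cylindrical: R_cond = ln(r_o/r_i)/(2πkL), R_conv = 1/(h·2πrL)):
R_cast iron pipe wall = ln(34.4/27)/(2π×54.4×1) = 7.086×10^-4 K/W
R_polyurethane foam = ln(94.4/34.4)/(2π×0.0284×1) = 5.657 K/W
R_expanded polystyrene = ln(129.4/94.4)/(2π×0.0395×1) = 1.271 K/W
R_outer film = 1/(h_o·2πr_oL) = 1/(28.4×2π×0.1294×1) = 0.04331 K/W
R_total = 6.972 K/W
Q = ΔT/R_total = 21/6.972
Q = 3.01 W/m
T_interface = T_inner + Q·ΣR(inner→interface) = 8 + 3.01×5.658

T ≈ 25 °C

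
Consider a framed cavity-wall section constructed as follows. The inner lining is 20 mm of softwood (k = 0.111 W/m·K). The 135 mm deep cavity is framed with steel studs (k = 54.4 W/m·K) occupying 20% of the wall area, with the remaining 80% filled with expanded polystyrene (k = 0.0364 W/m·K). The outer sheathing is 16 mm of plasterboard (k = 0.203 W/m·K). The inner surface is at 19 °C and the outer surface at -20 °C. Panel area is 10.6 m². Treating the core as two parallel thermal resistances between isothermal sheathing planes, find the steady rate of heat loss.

Q ≈ 1520 W

Sheathing layers in series; stud and cavity paths in parallel between them.
R_inner = 0.02/(0.111×10.6) = 0.017 K/W
R_stud  = 0.135/(54.4×0.2×10.6) = 0.001171 K/W
R_cav   = 0.135/(0.0364×0.8×10.6) = 0.4374 K/W
1/R_core = 1/R_stud + 1/R_cav → R_core = 0.001167 K/W
R_outer = 0.016/(0.203×10.6) = 0.007436 K/W
R_total = 0.0256 K/W
Q = ΔT/R_total = 39/0.0256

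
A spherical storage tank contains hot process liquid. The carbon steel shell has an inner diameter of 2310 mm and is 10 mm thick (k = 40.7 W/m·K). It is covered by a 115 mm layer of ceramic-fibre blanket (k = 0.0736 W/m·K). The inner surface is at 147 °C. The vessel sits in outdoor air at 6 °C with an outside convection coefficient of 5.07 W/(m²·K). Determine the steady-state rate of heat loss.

For a spherical shell R = (1/r₁ − 1/r₂)/(4πk); film R = 1/(h·4πr²). In series:
R_carbon steel shell = (1/1.155 − 1/1.165)/(4π×40.7) = 1.453×10^-5 K/W
R_ceramic-fibre blanket = (1/1.165 − 1/1.28)/(4π×0.0736) = 0.08338 K/W
R_outer film = 1/(h·4πr_o²) = 1/(5.07×4π×1.28²) = 0.00958 K/W
R_total = 0.09298 K/W
Q = ΔT/R_total = 141/0.09298

Q ≈ 1520 W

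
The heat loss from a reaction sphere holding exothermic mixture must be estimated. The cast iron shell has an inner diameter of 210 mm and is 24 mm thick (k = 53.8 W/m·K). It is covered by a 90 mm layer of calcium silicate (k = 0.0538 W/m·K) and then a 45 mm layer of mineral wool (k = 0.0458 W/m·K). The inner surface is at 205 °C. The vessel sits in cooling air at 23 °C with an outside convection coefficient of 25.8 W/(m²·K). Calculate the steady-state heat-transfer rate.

Radial (spherical) resistances in series:
R_cast iron shell = (1/0.105 − 1/0.129)/(4π×53.8) = 0.002621 K/W
R_calcium silicate = (1/0.129 − 1/0.219)/(4π×0.0538) = 4.712 K/W
R_mineral wool = (1/0.219 − 1/0.264)/(4π×0.0458) = 1.352 K/W
R_outer film = 1/(h·4πr_o²) = 1/(25.8×4π×0.264²) = 0.04426 K/W
R_total = 6.111 K/W
Q = ΔT/R_total = 182/6.111

Q ≈ 29.8 W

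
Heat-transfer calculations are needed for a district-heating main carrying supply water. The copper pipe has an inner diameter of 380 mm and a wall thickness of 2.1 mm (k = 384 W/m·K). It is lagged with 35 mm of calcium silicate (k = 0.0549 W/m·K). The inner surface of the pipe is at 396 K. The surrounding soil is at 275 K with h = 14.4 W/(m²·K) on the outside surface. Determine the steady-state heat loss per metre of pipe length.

For a radial system each layer contributes R = ln(r_out/r_in)/(2πkL); films add R = 1/(hA).
R_copper pipe wall = ln(192.1/190)/(2π×384×1) = 4.556×10^-6 K/W
R_calcium silicate = ln(227.1/192.1)/(2π×0.0549×1) = 0.4852 K/W
R_outer film = 1/(h_o·2πr_oL) = 1/(14.4×2π×0.2271×1) = 0.04867 K/W
R_total = 0.5339 K/W
Q = ΔT/R_total = 121/0.5339

q′ ≈ 227 W/m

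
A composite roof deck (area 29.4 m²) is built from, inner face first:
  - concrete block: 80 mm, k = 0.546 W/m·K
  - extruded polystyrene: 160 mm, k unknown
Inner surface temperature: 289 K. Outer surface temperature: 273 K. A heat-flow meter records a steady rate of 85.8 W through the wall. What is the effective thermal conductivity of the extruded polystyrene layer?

k ≈ 0.03 W/(m·K)

Using the resistance-network approach (series):
R_concrete block = L/(kA) = 0.08/(0.546×29.4) = 0.004984 K/W
Sum of known resistances R_other = 0.004984 K/W
Total R = ΔT/Q = 16/85.8 = 0.1865 K/W
R_extruded polystyrene = R_total − R_other = 0.1815 K/W
k = L/(R·A) = 0.16/(0.1815×29.4)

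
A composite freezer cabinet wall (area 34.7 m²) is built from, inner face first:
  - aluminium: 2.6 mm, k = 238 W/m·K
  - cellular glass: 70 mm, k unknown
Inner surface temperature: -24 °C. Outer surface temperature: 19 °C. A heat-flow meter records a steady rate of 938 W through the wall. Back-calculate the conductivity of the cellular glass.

k ≈ 0.044 W/(m·K)

Using the resistance-network approach (series):
R_aluminium = L/(kA) = 0.0026/(238×34.7) = 3.148×10^-7 K/W
Sum of known resistances R_other = 3.148×10^-7 K/W
Total R = ΔT/Q = 43/938 = 0.04584 K/W
R_cellular glass = R_total − R_other = 0.04584 K/W
k = L/(R·A) = 0.07/(0.04584×34.7)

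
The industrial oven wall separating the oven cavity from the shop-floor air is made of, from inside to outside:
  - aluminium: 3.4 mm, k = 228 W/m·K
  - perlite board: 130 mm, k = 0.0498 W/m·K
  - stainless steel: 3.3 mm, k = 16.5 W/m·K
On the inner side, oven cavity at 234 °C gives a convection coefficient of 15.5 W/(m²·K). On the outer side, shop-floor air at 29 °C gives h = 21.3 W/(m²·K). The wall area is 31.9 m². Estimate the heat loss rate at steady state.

Q ≈ 2400 W

Series thermal resistances:
R_inner film = 1/(h_i·A) = 1/(15.5×31.9) = 0.002022 K/W
R_aluminium = L/(kA) = 0.0034/(228×31.9) = 4.675×10^-7 K/W
R_perlite board = L/(kA) = 0.13/(0.0498×31.9) = 0.08183 K/W
R_stainless steel = L/(kA) = 0.0033/(16.5×31.9) = 6.27×10^-6 K/W
R_outer film = 1/(h_o·A) = 1/(21.3×31.9) = 0.001472 K/W
R_total = 0.08533 K/W
Q = ΔT / R_total = 205 / 0.08533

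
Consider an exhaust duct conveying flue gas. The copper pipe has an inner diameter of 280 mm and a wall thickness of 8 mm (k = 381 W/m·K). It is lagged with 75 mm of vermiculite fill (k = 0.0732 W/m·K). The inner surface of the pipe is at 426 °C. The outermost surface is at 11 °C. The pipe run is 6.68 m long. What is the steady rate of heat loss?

Q ≈ 3110 W

Per-layer cylindrical resistances, series-summed:
R_copper pipe wall = ln(148/140)/(2π×381×6.68) = 3.475×10^-6 K/W
R_vermiculite fill = ln(223/148)/(2π×0.0732×6.68) = 0.1334 K/W
R_total = 0.1334 K/W
Q = ΔT/R_total = 415/0.1334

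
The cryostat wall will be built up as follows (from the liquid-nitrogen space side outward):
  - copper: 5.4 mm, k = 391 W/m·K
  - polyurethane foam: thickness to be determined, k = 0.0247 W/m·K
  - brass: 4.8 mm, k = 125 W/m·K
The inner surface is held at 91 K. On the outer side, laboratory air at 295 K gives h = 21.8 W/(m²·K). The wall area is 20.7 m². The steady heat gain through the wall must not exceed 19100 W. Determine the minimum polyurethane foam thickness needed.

Model the wall as resistances in series:
R_copper = L/(kA) = 0.0054/(391×20.7) = 6.672×10^-7 K/W
R_brass = L/(kA) = 0.0048/(125×20.7) = 1.855×10^-6 K/W
R_outer film = 1/(h_o·A) = 1/(21.8×20.7) = 0.002216 K/W
Sum of the known resistances R_other = 0.002219 K/W
Required total resistance R_tot = ΔT/Q_allow = 204/19100 = 0.01068 K/W
R_polyurethane foam = R_tot − R_other = 0.008462 K/W
L = R·k·A = 0.008462×0.0247×20.7

L ≈ 4.33 mm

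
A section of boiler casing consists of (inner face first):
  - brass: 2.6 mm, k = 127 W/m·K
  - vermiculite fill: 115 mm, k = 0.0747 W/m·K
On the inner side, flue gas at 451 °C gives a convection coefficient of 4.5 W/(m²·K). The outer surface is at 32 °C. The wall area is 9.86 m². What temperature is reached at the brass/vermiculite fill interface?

T ≈ 398 °C

Treating each layer as a thermal resistance in series:
R_inner film = 1/(h_i·A) = 1/(4.5×9.86) = 0.02254 K/W
R_brass = L/(kA) = 0.0026/(127×9.86) = 2.076×10^-6 K/W
R_vermiculite fill = L/(kA) = 0.115/(0.0747×9.86) = 0.1561 K/W
R_total = 0.1787 K/W;  Q = ΔT/R_total = 419/0.1787 = 2345 W
T_interface = T_inner − Q·ΣR(inner→interface) = 451 − 2350×0.02254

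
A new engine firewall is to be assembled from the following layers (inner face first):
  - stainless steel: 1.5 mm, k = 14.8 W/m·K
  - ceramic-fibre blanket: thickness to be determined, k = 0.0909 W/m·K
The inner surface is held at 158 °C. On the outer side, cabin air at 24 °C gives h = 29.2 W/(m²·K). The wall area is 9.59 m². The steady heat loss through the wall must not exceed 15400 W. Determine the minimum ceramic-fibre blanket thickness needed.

L ≈ 4.46 mm

Model the wall as resistances in series:
R_stainless steel = L/(kA) = 0.0015/(14.8×9.59) = 1.057×10^-5 K/W
R_outer film = 1/(h_o·A) = 1/(29.2×9.59) = 0.003571 K/W
Sum of the known resistances R_other = 0.003582 K/W
Required total resistance R_tot = ΔT/Q_allow = 134/15400 = 0.008701 K/W
R_ceramic-fibre blanket = R_tot − R_other = 0.00512 K/W
L = R·k·A = 0.00512×0.0909×9.59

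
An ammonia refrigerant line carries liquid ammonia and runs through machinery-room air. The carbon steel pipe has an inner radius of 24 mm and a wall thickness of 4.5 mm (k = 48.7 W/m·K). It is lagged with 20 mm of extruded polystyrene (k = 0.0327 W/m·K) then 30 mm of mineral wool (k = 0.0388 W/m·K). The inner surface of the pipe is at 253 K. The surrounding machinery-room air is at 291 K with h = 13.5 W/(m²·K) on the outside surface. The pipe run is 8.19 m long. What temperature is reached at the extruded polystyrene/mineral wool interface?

Per-layer cylindrical resistances, series-summed:
R_carbon steel pipe wall = ln(28.5/24)/(2π×48.7×8.19) = 6.857×10^-5 K/W
R_extruded polystyrene = ln(48.5/28.5)/(2π×0.0327×8.19) = 0.316 K/W
R_mineral wool = ln(78.5/48.5)/(2π×0.0388×8.19) = 0.2412 K/W
R_outer film = 1/(h_o·2πr_oL) = 1/(13.5×2π×0.0785×8.19) = 0.01834 K/W
R_total = 0.5755 K/W
Q = ΔT/R_total = 38/0.5755
Q = 66 W
T_interface = T_inner + Q·ΣR(inner→interface) = 253 + 66×0.316

T ≈ 274 K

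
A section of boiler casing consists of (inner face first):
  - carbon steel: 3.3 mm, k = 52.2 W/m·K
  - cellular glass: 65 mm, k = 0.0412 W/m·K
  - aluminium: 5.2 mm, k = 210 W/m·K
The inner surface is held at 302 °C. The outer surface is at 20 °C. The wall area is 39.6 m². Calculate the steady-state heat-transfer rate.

Using the resistance-network approach (series):
R_carbon steel = L/(kA) = 0.0033/(52.2×39.6) = 1.596×10^-6 K/W
R_cellular glass = L/(kA) = 0.065/(0.0412×39.6) = 0.03984 K/W
R_aluminium = L/(kA) = 0.0052/(210×39.6) = 6.253×10^-7 K/W
R_total = 0.03984 K/W
Q = ΔT / R_total = 282 / 0.03984

Q ≈ 7080 W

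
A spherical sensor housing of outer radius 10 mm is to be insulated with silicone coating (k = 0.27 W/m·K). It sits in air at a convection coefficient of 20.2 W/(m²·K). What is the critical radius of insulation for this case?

r_cr ≈ 26.7 mm

For a sphere r_cr = 2k/h = 2×0.27/20.2
r_cr = 26.7 mm; since the bare radius (10 mm) is below r_cr, adding a thin layer of insulation will *increase* heat loss.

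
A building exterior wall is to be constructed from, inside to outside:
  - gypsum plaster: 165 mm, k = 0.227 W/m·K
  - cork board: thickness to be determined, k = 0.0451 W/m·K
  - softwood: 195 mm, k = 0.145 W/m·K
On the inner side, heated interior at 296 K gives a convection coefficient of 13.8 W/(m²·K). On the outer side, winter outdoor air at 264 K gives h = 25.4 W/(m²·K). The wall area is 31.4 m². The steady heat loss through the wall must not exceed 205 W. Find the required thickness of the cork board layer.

L ≈ 123 mm

Treating each layer as a thermal resistance in series:
R_inner film = 1/(h_i·A) = 1/(13.8×31.4) = 0.002308 K/W
R_gypsum plaster = L/(kA) = 0.165/(0.227×31.4) = 0.02315 K/W
R_softwood = L/(kA) = 0.195/(0.145×31.4) = 0.04283 K/W
R_outer film = 1/(h_o·A) = 1/(25.4×31.4) = 0.001254 K/W
Sum of the known resistances R_other = 0.06954 K/W
Required total resistance R_tot = ΔT/Q_allow = 32/205 = 0.1561 K/W
R_cork board = R_tot − R_other = 0.08656 K/W
L = R·k·A = 0.08656×0.0451×31.4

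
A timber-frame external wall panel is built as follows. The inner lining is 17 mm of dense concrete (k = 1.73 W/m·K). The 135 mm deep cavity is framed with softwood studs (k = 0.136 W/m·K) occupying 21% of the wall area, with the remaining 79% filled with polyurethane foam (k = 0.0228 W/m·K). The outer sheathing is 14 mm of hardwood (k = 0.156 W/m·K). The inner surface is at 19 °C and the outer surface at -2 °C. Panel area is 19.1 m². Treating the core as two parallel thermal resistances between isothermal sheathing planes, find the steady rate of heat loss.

Q ≈ 134 W

Sheathing layers in series; stud and cavity paths in parallel between them.
R_inner = 0.017/(1.73×19.1) = 5.145×10^-4 K/W
R_stud  = 0.135/(0.136×0.21×19.1) = 0.2475 K/W
R_cav   = 0.135/(0.0228×0.79×19.1) = 0.3924 K/W
1/R_core = 1/R_stud + 1/R_cav → R_core = 0.1518 K/W
R_outer = 0.014/(0.156×19.1) = 0.004699 K/W
R_total = 0.157 K/W
Q = ΔT/R_total = 21/0.157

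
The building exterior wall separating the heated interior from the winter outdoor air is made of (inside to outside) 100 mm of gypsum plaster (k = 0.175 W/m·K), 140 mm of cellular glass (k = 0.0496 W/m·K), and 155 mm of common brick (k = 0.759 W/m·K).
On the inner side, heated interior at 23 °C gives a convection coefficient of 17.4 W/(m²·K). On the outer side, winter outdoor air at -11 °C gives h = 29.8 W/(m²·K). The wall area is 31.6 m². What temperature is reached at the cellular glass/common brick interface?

T ≈ -8.81 °C

Using the resistance-network approach (series):
R_inner film = 1/(h_i·A) = 1/(17.4×31.6) = 0.001819 K/W
R_gypsum plaster = L/(kA) = 0.1/(0.175×31.6) = 0.01808 K/W
R_cellular glass = L/(kA) = 0.14/(0.0496×31.6) = 0.08932 K/W
R_common brick = L/(kA) = 0.155/(0.759×31.6) = 0.006463 K/W
R_outer film = 1/(h_o·A) = 1/(29.8×31.6) = 0.001062 K/W
R_total = 0.1167 K/W;  Q = ΔT/R_total = 34/0.1167 = 291.2 W
T_interface = T_inner − Q·ΣR(inner→interface) = 23 − 291×0.1092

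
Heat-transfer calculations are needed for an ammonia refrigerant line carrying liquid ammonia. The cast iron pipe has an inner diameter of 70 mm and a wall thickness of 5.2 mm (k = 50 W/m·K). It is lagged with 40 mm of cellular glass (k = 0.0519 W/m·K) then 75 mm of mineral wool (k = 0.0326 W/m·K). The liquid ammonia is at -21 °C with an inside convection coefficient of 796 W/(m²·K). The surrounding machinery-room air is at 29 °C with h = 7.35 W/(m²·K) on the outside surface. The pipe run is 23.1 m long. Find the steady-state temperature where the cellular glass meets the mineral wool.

T ≈ -1.64 °C

For a radial system each layer contributes R = ln(r_out/r_in)/(2πkL); films add R = 1/(hA).
R_inner film = 1/(h_i·2πr₁L) = 1/(796×2π×0.035×23.1) = 2.473×10^-4 K/W
R_cast iron pipe wall = ln(40.2/35)/(2π×50×23.1) = 1.909×10^-5 K/W
R_cellular glass = ln(80.2/40.2)/(2π×0.0519×23.1) = 0.09169 K/W
R_mineral wool = ln(155.2/80.2)/(2π×0.0326×23.1) = 0.1395 K/W
R_outer film = 1/(h_o·2πr_oL) = 1/(7.35×2π×0.1552×23.1) = 0.00604 K/W
R_total = 0.2375 K/W
Q = ΔT/R_total = 50/0.2375
Q = 211 W
T_interface = T_inner + Q·ΣR(inner→interface) = -21 + 211×0.09195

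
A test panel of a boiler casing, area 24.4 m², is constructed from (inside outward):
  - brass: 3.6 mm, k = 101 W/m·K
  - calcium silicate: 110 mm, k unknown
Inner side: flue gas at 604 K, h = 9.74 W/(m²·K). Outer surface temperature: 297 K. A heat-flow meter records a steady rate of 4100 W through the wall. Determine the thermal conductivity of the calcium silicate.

Using the resistance-network approach (series):
R_inner film = 1/(h_i·A) = 1/(9.74×24.4) = 0.004208 K/W
R_brass = L/(kA) = 0.0036/(101×24.4) = 1.461×10^-6 K/W
Sum of known resistances R_other = 0.004209 K/W
Total R = ΔT/Q = 307/4100 = 0.07488 K/W
R_calcium silicate = R_total − R_other = 0.07067 K/W
k = L/(R·A) = 0.11/(0.07067×24.4)

k ≈ 0.0638 W/(m·K)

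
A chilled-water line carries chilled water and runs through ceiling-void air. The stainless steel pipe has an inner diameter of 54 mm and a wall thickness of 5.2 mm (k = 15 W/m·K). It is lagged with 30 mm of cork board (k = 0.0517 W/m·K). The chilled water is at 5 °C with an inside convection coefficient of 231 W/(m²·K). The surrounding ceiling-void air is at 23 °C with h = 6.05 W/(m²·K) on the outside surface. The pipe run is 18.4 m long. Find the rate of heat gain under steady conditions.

Cylindrical conduction, so R = ln(r₂/r₁)/(2πkL) per layer, in series:
R_inner film = 1/(h_i·2πr₁L) = 1/(231×2π×0.027×18.4) = 0.001387 K/W
R_stainless steel pipe wall = ln(32.2/27)/(2π×15×18.4) = 1.016×10^-4 K/W
R_cork board = ln(62.2/32.2)/(2π×0.0517×18.4) = 0.1102 K/W
R_outer film = 1/(h_o·2πr_oL) = 1/(6.05×2π×0.0622×18.4) = 0.02299 K/W
R_total = 0.1346 K/W
Q = ΔT/R_total = 18/0.1346

Q ≈ 134 W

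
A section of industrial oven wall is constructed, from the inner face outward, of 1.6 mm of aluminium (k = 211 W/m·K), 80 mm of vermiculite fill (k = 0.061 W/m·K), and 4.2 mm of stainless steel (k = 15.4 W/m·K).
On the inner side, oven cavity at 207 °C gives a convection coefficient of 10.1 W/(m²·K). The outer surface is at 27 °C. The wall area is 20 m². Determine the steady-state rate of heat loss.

Using the resistance-network approach (series):
R_inner film = 1/(h_i·A) = 1/(10.1×20) = 0.00495 K/W
R_aluminium = L/(kA) = 0.0016/(211×20) = 3.791×10^-7 K/W
R_vermiculite fill = L/(kA) = 0.08/(0.061×20) = 0.06557 K/W
R_stainless steel = L/(kA) = 0.0042/(15.4×20) = 1.364×10^-5 K/W
R_total = 0.07054 K/W
Q = ΔT / R_total = 180 / 0.07054

Q ≈ 2550 W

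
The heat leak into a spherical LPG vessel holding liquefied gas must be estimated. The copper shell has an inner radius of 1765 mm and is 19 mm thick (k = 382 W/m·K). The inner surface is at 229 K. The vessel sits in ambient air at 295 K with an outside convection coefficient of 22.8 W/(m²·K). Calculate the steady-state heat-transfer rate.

Radial (spherical) resistances in series:
R_copper shell = (1/1.765 − 1/1.784)/(4π×382) = 1.257×10^-6 K/W
R_outer film = 1/(h·4πr_o²) = 1/(22.8×4π×1.784²) = 0.001097 K/W
R_total = 0.001098 K/W
Q = ΔT/R_total = 66/0.001098

Q ≈ 60100 W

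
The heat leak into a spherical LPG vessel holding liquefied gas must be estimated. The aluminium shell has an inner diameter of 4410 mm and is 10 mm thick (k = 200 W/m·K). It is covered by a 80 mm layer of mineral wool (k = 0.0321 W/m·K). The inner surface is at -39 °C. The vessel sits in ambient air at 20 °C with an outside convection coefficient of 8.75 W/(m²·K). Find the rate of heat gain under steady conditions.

Q ≈ 1450 W

For a spherical shell R = (1/r₁ − 1/r₂)/(4πk); film R = 1/(h·4πr²). In series:
R_aluminium shell = (1/2.205 − 1/2.215)/(4π×200) = 8.147×10^-7 K/W
R_mineral wool = (1/2.215 − 1/2.295)/(4π×0.0321) = 0.03901 K/W
R_outer film = 1/(h·4πr_o²) = 1/(8.75×4π×2.295²) = 0.001727 K/W
R_total = 0.04074 K/W
Q = ΔT/R_total = 59/0.04074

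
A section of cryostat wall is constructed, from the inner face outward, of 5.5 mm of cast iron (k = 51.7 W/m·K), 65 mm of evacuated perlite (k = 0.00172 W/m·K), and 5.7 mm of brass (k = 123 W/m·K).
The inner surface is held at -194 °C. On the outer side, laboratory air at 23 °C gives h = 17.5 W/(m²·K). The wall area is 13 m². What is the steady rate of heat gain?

Using the resistance-network approach (series):
R_cast iron = L/(kA) = 0.0055/(51.7×13) = 8.183×10^-6 K/W
R_evacuated perlite = L/(kA) = 0.065/(0.00172×13) = 2.907 K/W
R_brass = L/(kA) = 0.0057/(123×13) = 3.565×10^-6 K/W
R_outer film = 1/(h_o·A) = 1/(17.5×13) = 0.004396 K/W
R_total = 2.911 K/W
Q = ΔT / R_total = 217 / 2.911

Q ≈ 74.5 W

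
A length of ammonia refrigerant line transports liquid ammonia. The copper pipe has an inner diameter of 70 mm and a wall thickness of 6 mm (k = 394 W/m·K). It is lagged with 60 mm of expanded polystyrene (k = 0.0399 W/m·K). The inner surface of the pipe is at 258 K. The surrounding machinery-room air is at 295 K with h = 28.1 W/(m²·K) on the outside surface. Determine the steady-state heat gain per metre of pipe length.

Radial resistances (cylindrical: R_cond = ln(r_o/r_i)/(2πkL), R_conv = 1/(h·2πrL)):
R_copper pipe wall = ln(41/35)/(2π×394×1) = 6.391×10^-5 K/W
R_expanded polystyrene = ln(101/41)/(2π×0.0399×1) = 3.596 K/W
R_outer film = 1/(h_o·2πr_oL) = 1/(28.1×2π×0.101×1) = 0.05608 K/W
R_total = 3.652 K/W
Q = ΔT/R_total = 37/3.652

q′ ≈ 10.1 W/m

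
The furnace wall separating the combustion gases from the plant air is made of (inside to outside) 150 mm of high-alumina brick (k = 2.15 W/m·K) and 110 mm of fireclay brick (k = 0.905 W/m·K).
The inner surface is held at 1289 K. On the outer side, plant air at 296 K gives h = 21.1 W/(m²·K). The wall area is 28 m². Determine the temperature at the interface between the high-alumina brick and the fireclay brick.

Using the resistance-network approach (series):
R_high-alumina brick = L/(kA) = 0.15/(2.15×28) = 0.002492 K/W
R_fireclay brick = L/(kA) = 0.11/(0.905×28) = 0.004341 K/W
R_outer film = 1/(h_o·A) = 1/(21.1×28) = 0.001693 K/W
R_total = 0.008525 K/W;  Q = ΔT/R_total = 993/0.008525 = 116500 W
T_interface = T_inner − Q·ΣR(inner→interface) = 1289 − 116000×0.002492

T ≈ 999 K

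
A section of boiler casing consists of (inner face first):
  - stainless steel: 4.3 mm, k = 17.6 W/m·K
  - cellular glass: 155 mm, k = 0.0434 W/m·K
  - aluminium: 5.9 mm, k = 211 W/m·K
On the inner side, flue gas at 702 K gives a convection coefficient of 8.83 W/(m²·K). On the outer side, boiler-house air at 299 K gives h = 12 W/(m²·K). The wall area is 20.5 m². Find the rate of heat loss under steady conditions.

Q ≈ 2190 W

Treating each layer as a thermal resistance in series:
R_inner film = 1/(h_i·A) = 1/(8.83×20.5) = 0.005524 K/W
R_stainless steel = L/(kA) = 0.0043/(17.6×20.5) = 1.192×10^-5 K/W
R_cellular glass = L/(kA) = 0.155/(0.0434×20.5) = 0.1742 K/W
R_aluminium = L/(kA) = 0.0059/(211×20.5) = 1.364×10^-6 K/W
R_outer film = 1/(h_o·A) = 1/(12×20.5) = 0.004065 K/W
R_total = 0.1838 K/W
Q = ΔT / R_total = 403 / 0.1838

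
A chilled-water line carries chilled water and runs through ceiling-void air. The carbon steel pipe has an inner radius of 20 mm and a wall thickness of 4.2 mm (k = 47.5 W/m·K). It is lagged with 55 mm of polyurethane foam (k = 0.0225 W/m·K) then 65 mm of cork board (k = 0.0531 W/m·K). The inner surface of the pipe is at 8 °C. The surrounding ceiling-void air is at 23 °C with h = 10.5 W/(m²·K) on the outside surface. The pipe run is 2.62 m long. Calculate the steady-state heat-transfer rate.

Q ≈ 3.82 W

Treating each annulus and film as a series resistance:
R_carbon steel pipe wall = ln(24.2/20)/(2π×47.5×2.62) = 2.438×10^-4 K/W
R_polyurethane foam = ln(79.2/24.2)/(2π×0.0225×2.62) = 3.201 K/W
R_cork board = ln(144.2/79.2)/(2π×0.0531×2.62) = 0.6855 K/W
R_outer film = 1/(h_o·2πr_oL) = 1/(10.5×2π×0.1442×2.62) = 0.04012 K/W
R_total = 3.927 K/W
Q = ΔT/R_total = 15/3.927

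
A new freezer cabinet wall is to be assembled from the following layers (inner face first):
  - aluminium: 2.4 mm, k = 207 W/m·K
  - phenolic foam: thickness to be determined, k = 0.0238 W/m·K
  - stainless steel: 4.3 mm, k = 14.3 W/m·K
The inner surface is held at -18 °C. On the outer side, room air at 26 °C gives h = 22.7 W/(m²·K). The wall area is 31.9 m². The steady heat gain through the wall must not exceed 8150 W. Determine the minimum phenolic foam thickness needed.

L ≈ 3.04 mm

Thermal resistances in series:
R_aluminium = L/(kA) = 0.0024/(207×31.9) = 3.635×10^-7 K/W
R_stainless steel = L/(kA) = 0.0043/(14.3×31.9) = 9.426×10^-6 K/W
R_outer film = 1/(h_o·A) = 1/(22.7×31.9) = 0.001381 K/W
Sum of the known resistances R_other = 0.001391 K/W
Required total resistance R_tot = ΔT/Q_allow = 44/8150 = 0.005399 K/W
R_phenolic foam = R_tot − R_other = 0.004008 K/W
L = R·k·A = 0.004008×0.0238×31.9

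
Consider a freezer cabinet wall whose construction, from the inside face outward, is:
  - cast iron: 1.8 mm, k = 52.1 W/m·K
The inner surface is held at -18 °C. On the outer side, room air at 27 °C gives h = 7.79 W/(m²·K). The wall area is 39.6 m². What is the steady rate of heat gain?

Q ≈ 13900 W

Treating each layer as a thermal resistance in series:
R_cast iron = L/(kA) = 0.0018/(52.1×39.6) = 8.724×10^-7 K/W
R_outer film = 1/(h_o·A) = 1/(7.79×39.6) = 0.003242 K/W
R_total = 0.003243 K/W
Q = ΔT / R_total = 45 / 0.003243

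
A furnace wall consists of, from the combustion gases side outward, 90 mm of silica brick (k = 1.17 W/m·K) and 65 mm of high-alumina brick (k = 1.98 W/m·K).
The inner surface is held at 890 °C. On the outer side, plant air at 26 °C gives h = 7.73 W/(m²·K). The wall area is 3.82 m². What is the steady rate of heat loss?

Q ≈ 13800 W

Thermal resistances in series:
R_silica brick = L/(kA) = 0.09/(1.17×3.82) = 0.02014 K/W
R_high-alumina brick = L/(kA) = 0.065/(1.98×3.82) = 0.008594 K/W
R_outer film = 1/(h_o·A) = 1/(7.73×3.82) = 0.03387 K/W
R_total = 0.0626 K/W
Q = ΔT / R_total = 864 / 0.0626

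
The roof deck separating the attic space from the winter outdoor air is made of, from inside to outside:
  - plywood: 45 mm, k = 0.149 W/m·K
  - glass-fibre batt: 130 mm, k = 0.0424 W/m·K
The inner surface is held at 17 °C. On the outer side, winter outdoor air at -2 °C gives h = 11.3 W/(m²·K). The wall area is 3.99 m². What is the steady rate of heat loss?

Thermal resistances in series:
R_plywood = L/(kA) = 0.045/(0.149×3.99) = 0.07569 K/W
R_glass-fibre batt = L/(kA) = 0.13/(0.0424×3.99) = 0.7684 K/W
R_outer film = 1/(h_o·A) = 1/(11.3×3.99) = 0.02218 K/W
R_total = 0.8663 K/W
Q = ΔT / R_total = 19 / 0.8663

Q ≈ 21.9 W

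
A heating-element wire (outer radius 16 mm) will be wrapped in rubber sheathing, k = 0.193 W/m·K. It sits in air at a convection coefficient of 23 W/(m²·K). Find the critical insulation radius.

For a cylinder r_cr = k/h = 0.193/23
r_cr = 8.39 mm; since the bare radius (16 mm) is above r_cr, any added insulation will reduce heat loss.

r_cr ≈ 8.39 mm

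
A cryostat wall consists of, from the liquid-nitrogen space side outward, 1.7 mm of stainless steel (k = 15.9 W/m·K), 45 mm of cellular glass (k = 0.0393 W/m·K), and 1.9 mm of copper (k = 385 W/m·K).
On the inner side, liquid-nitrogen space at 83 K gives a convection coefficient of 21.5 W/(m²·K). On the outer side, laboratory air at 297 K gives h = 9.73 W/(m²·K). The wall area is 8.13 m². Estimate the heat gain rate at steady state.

Series thermal resistances:
R_inner film = 1/(h_i·A) = 1/(21.5×8.13) = 0.005721 K/W
R_stainless steel = L/(kA) = 0.0017/(15.9×8.13) = 1.315×10^-5 K/W
R_cellular glass = L/(kA) = 0.045/(0.0393×8.13) = 0.1408 K/W
R_copper = L/(kA) = 0.0019/(385×8.13) = 6.07×10^-7 K/W
R_outer film = 1/(h_o·A) = 1/(9.73×8.13) = 0.01264 K/W
R_total = 0.1592 K/W
Q = ΔT / R_total = 214 / 0.1592

Q ≈ 1340 W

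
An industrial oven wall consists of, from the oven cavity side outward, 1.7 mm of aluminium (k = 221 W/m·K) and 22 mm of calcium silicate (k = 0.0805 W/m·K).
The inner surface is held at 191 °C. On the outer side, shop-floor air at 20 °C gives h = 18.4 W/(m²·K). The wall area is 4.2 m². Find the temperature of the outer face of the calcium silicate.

T ≈ 48.4 °C

Treating each layer as a thermal resistance in series:
R_aluminium = L/(kA) = 0.0017/(221×4.2) = 1.832×10^-6 K/W
R_calcium silicate = L/(kA) = 0.022/(0.0805×4.2) = 0.06507 K/W
R_outer film = 1/(h_o·A) = 1/(18.4×4.2) = 0.01294 K/W
R_total = 0.07801 K/W;  Q = ΔT/R_total = 171/0.07801 = 2192 W
T_interface = T_inner − Q·ΣR(inner→interface) = 191 − 2190×0.06507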